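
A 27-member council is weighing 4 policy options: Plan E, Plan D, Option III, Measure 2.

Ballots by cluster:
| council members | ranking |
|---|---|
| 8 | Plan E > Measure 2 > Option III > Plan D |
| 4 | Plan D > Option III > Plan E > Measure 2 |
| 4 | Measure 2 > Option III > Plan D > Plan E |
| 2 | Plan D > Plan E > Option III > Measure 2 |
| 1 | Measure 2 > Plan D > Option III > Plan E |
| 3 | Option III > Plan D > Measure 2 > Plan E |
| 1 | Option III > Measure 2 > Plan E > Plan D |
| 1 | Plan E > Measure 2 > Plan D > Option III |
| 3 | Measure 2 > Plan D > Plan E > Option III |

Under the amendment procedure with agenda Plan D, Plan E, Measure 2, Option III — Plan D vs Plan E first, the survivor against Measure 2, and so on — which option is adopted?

Measure 2

Round 1: Plan D vs Plan E — 17–10, Plan D advances.
Round 2: Plan D vs Measure 2 — 9–18, Measure 2 advances.
Round 3: Measure 2 vs Option III — 17–10, Measure 2 advances.
Measure 2 survives the agenda.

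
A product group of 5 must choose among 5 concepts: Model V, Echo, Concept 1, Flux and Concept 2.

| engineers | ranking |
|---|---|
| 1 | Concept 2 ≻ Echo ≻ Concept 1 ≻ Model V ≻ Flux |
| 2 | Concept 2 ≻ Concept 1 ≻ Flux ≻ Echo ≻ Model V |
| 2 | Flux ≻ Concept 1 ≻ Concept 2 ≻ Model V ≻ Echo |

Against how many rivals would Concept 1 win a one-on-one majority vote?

Concept 1 against each rival (5 engineers):
Concept 1 vs Model V: Concept 1 is ranked higher on 1+2+2 = 5 ballots, Model V on 0. Concept 1 wins 5–0.
Concept 1 vs Echo: Concept 1 wins 4–1.
Concept 1 vs Flux: Concept 1 wins 3–2.
Concept 1 vs Concept 2: Concept 2, 3–2.
Concept 1 beats Model V, Echo, Flux; loses to Concept 2 — 3 pairwise wins.

3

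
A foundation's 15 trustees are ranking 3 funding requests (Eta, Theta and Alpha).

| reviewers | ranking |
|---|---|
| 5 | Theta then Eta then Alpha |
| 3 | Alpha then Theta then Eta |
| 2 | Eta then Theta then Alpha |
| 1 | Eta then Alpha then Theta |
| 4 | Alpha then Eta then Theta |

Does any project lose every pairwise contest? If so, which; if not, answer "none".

Head-to-head results (15 reviewers):
Eta vs Theta: Theta wins 8–7.
Eta vs Alpha: Eta, 8–7.
Theta–Alpha: Alpha 8–7.
No project is winless: Eta beats Alpha; Theta beats Eta; Alpha beats Theta. There is no Condorcet loser.

none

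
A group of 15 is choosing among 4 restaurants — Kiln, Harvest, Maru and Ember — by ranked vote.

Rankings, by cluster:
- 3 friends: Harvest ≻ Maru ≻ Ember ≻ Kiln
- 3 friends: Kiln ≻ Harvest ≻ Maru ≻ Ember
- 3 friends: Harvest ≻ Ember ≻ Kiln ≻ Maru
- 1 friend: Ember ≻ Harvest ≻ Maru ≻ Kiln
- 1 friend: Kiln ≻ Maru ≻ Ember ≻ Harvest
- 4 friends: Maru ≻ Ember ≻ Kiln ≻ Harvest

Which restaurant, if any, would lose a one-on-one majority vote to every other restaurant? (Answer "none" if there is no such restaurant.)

none

Head-to-head results (15 friends):
Kiln vs Harvest: 8 to 7, Kiln.
Kiln–Maru: Maru 8–7.
Kiln vs Ember: Ember, 11–4.
Harvest vs Maru: Harvest, 10–5.
Harvest vs Ember: Harvest preferred on 3+3+3 = 9 ballots; Harvest wins 9–6.
Maru vs Ember: Maru, 11–4.
Each restaurant has at least one pairwise win (Kiln beats Harvest; Harvest beats Maru; Maru beats Kiln; Ember beats Kiln) — no Condorcet loser.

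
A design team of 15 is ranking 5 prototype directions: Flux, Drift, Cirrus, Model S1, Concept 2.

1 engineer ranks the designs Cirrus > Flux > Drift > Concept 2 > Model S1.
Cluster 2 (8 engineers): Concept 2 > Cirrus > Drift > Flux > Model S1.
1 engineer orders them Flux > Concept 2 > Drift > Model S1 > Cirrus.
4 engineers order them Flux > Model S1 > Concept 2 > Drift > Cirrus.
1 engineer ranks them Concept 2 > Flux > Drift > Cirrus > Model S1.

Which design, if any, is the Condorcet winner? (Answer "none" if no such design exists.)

Concept 2

Check each pair by majority over 15 ballots:
Flux vs Drift: Drift wins 8–7.
Flux vs Cirrus: Cirrus wins 9–6.
Flux vs Model S1: Flux wins 15–0.
Flux vs Concept 2: Concept 2, 9–6.
Drift vs Cirrus: Cirrus, 9–6.
Drift vs Model S1: Drift, 11–4.
Drift vs Concept 2: Concept 2 wins 14–1.
Cirrus vs Model S1: Cirrus, 10–5.
Cirrus vs Concept 2: Concept 2 wins 14–1.
Model S1–Concept 2: Concept 2 11–4.
Only Concept 2 has no losses; Concept 2 is the Condorcet winner.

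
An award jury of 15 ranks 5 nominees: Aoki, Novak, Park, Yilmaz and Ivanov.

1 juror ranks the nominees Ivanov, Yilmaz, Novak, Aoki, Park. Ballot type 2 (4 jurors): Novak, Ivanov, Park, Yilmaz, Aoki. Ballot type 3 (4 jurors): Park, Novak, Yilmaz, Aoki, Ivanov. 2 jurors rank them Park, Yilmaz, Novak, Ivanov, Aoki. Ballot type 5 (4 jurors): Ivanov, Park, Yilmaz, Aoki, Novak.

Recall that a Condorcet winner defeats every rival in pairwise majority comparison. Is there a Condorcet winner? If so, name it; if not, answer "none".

Pairwise majorities:
Aoki vs Novak: Novak, 11–4.
Aoki vs Park: Aoki is ranked higher on 1 ballot, Park on 14. Park wins 14–1.
Aoki–Yilmaz: Yilmaz 15–0.
Aoki vs Ivanov: Aoki preferred on 4 ballots; Ivanov wins 11–4.
Novak vs Park: Novak is ranked higher on 1+4 = 5 ballots, Park on 10. Park wins 10–5.
Novak vs Yilmaz: 4+4 = 8 for Novak, 7 for Yilmaz — Novak by 8–7.
Novak vs Ivanov: 10 to 5, Novak.
Park vs Yilmaz: Park, 14–1.
Park vs Ivanov: Park preferred on 4+2 = 6 ballots; Ivanov wins 9–6.
Yilmaz vs Ivanov: Yilmaz is ranked higher on 4+2 = 6 ballots, Ivanov on 9. Ivanov wins 9–6.
Each nominee drops at least one matchup (Aoki loses to Novak; Novak loses to Park; Park loses to Ivanov; Yilmaz loses to Novak; Ivanov loses to Novak); the cycle Novak > Ivanov > Park > Novak rules out a Condorcet winner.

none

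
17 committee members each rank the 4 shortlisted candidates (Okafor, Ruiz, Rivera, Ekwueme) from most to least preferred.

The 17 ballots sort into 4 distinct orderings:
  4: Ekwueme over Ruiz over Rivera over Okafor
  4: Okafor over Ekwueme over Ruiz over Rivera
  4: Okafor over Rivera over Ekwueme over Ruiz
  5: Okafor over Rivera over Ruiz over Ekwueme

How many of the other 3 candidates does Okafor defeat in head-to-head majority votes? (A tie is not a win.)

3

Okafor against each rival (17 committee members):
Okafor vs Ruiz: 4+4+5 = 13 for Okafor, 4 for Ruiz — Okafor by 13–4.
Okafor vs Rivera: Okafor wins 13–4.
Okafor vs Ekwueme: Okafor, 13–4.
Okafor beats Ruiz, Rivera, Ekwueme — 3 pairwise wins.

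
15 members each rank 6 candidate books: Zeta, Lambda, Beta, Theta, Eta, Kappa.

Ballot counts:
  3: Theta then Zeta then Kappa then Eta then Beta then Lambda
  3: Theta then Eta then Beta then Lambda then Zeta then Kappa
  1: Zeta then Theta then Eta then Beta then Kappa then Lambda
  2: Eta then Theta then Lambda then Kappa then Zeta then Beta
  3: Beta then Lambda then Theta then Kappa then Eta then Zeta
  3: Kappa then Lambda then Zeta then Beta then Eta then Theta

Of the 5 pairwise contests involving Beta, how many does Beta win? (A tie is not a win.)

Beta against each rival (15 members):
Beta vs Zeta: Zeta wins 9–6.
Beta vs Lambda: 10 to 5, Beta.
Beta vs Theta: Theta, 9–6.
Beta vs Eta: Eta, 9–6.
Beta vs Kappa: Kappa wins 8–7.
Beta beats Lambda; loses to Zeta, Theta, Eta, Kappa — 1 pairwise win.

1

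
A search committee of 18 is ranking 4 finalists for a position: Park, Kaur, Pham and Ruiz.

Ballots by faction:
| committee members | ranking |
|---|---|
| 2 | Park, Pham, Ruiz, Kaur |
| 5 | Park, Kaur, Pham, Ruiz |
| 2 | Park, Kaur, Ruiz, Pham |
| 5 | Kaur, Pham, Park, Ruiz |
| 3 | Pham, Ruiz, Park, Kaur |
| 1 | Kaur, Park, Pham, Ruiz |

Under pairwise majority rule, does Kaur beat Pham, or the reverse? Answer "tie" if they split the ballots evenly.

Ballots ranking Kaur above Pham: 5 + 2 + 5 + 1 = 13.
Ballots ranking Pham above Kaur: 18 − 13 = 5.
Kaur wins the head-to-head 13–5.

Kaur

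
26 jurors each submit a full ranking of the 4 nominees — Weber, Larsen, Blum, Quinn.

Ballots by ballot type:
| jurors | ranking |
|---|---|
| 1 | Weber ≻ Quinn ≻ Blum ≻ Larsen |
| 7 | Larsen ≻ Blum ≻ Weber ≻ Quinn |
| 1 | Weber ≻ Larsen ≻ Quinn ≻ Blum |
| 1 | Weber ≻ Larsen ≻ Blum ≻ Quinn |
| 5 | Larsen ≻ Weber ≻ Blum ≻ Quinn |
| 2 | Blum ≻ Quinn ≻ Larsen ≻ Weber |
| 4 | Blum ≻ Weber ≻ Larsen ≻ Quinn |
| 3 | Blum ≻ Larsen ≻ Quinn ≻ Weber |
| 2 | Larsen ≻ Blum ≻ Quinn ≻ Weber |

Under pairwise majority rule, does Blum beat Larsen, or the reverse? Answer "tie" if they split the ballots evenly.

Larsen

Ballots ranking Blum above Larsen: 1 + 2 + 4 + 3 = 10.
Ballots ranking Larsen above Blum: 26 − 10 = 16.
Larsen wins the head-to-head 16–10.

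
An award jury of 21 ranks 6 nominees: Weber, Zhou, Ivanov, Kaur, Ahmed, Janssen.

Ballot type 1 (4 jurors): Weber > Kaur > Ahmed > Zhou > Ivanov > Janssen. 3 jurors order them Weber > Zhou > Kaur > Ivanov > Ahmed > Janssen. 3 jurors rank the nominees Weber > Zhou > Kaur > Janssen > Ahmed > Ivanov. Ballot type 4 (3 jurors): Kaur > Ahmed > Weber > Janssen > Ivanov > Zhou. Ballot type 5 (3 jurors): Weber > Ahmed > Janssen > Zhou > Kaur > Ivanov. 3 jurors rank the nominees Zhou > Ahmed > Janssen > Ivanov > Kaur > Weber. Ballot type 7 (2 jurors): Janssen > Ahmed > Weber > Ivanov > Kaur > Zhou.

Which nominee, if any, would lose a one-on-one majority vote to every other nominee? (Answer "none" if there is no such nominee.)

Head-to-head results (21 jurors):
Weber vs Zhou: Weber, 18–3.
Weber–Ivanov: Weber 18–3.
Weber vs Kaur: Weber, 15–6.
Weber vs Ahmed: Weber wins 13–8.
Weber vs Janssen: Weber wins 16–5.
Zhou vs Ivanov: Zhou is ranked higher on 4+3+3+3+3 = 16 ballots, Ivanov on 5. Zhou wins 16–5.
Zhou vs Kaur: 12 to 9, Zhou.
Zhou vs Ahmed: 3+3+3 = 9 for Zhou, 12 for Ahmed — Ahmed by 12–9.
Zhou vs Janssen: Zhou wins 13–8.
Ivanov vs Kaur: Kaur wins 16–5.
Ivanov vs Ahmed: Ivanov preferred on 3 ballots; Ahmed wins 18–3.
Ivanov vs Janssen: 7 to 14, Janssen.
Kaur vs Ahmed: Kaur, 13–8.
Kaur vs Janssen: Kaur preferred on 4+3+3+3 = 13 ballots; Kaur wins 13–8.
Ahmed vs Janssen: Ahmed preferred on 4+3+3+3+3 = 16 ballots; Ahmed wins 16–5.
Only Ivanov has no wins; Ivanov is the Condorcet loser.

Ivanov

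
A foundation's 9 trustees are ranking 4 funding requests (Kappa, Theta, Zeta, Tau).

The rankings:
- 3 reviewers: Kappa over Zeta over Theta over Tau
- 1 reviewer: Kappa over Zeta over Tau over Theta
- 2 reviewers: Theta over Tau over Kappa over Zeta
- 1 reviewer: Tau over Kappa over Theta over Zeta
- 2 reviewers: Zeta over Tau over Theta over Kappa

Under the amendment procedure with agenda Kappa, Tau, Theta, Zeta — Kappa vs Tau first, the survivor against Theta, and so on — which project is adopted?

Round 1: Kappa vs Tau — 4–5, Tau advances.
Round 2: Tau vs Theta — 4–5, Theta advances.
Round 3: Theta vs Zeta — 3–6, Zeta advances.
The agenda winner is Zeta.

Zeta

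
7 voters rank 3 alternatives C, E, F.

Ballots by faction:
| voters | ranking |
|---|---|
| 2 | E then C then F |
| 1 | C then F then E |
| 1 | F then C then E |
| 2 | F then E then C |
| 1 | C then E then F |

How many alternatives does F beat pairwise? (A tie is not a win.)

1

F against each rival (7 voters):
F vs C: F is ranked higher on 1+2 = 3 ballots, C on 4. C wins 4–3.
F–E: F 4–3.
F beats E; loses to C — 1 pairwise win.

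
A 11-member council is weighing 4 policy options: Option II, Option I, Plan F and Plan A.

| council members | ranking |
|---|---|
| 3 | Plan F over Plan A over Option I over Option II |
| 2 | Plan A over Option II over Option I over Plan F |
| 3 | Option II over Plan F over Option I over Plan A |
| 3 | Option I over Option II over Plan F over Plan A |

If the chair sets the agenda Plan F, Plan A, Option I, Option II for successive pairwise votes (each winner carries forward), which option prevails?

Option II

Round 1: Plan F vs Plan A — 9–2, Plan F advances.
Round 2: Plan F vs Option I — 6–5, Plan F advances.
Round 3: Plan F vs Option II — 3–8, Option II advances.
Option II survives the agenda.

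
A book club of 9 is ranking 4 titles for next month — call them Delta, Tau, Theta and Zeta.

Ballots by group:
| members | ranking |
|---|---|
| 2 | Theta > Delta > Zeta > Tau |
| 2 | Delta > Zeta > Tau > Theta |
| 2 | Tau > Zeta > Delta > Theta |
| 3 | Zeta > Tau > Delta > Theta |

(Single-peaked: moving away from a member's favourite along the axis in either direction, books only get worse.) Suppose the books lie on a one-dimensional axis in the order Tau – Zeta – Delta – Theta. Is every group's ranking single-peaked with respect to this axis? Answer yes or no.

yes

Axis positions: Tau=1, Zeta=2, Delta=3, Theta=4.
Group 1 (peak Theta at position 4): ranking walks positions 4-3-2-1, expanding outward from the peak — single-peaked.
Group 2 (peak Delta at position 3): ranking walks positions 3-2-1-4, expanding outward from the peak — single-peaked.
Group 3 (peak Tau at position 1): ranking walks positions 1-2-3-4, expanding outward from the peak — single-peaked.
Group 4 (peak Zeta at position 2): ranking walks positions 2-1-3-4, expanding outward from the peak — single-peaked.
Every ranking is single-peaked on this axis.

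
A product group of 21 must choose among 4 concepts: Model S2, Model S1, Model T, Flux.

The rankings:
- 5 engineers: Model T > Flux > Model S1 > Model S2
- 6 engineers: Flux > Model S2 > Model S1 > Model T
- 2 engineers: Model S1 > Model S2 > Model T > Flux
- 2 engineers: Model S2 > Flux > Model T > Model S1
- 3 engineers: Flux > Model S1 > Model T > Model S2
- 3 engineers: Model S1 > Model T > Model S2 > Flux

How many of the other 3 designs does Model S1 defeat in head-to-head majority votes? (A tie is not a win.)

Model S1 against each rival (21 engineers):
Model S1 vs Model S2: Model S1 wins 13–8.
Model S1 vs Model T: Model S1, 14–7.
Model S1 vs Flux: 5 to 16, Flux.
Model S1 beats Model S2, Model T; loses to Flux — 2 pairwise wins.

2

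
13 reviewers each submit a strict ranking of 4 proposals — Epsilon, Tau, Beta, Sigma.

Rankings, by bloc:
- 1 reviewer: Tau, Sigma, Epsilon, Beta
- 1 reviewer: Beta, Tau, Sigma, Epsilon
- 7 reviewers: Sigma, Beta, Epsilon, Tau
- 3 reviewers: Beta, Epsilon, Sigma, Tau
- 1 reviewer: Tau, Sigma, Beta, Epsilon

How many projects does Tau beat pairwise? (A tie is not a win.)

0

Tau against each rival (13 reviewers):
Tau vs Epsilon: Tau preferred on 1+1+1 = 3 ballots; Epsilon wins 10–3.
Tau vs Beta: Beta wins 11–2.
Tau vs Sigma: Sigma, 10–3.
Tau beats no one; loses to Epsilon, Beta, Sigma — 0 pairwise wins.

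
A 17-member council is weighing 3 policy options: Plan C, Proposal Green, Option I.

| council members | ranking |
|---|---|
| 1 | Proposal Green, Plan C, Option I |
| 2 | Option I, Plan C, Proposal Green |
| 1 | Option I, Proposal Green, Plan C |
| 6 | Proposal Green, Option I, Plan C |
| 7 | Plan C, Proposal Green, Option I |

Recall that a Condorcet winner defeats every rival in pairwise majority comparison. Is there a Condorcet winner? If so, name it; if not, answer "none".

Check each pair by majority over 17 ballots:
Plan C vs Proposal Green: Plan C wins 9–8.
Plan C–Option I: Option I 9–8.
Proposal Green vs Option I: Proposal Green, 14–3.
Every option loses at least once (Plan C loses to Option I; Proposal Green loses to Plan C; Option I loses to Proposal Green). The majority relation contains the cycle Plan C beats Proposal Green beats Option I beats Plan C, so there is no Condorcet winner.

none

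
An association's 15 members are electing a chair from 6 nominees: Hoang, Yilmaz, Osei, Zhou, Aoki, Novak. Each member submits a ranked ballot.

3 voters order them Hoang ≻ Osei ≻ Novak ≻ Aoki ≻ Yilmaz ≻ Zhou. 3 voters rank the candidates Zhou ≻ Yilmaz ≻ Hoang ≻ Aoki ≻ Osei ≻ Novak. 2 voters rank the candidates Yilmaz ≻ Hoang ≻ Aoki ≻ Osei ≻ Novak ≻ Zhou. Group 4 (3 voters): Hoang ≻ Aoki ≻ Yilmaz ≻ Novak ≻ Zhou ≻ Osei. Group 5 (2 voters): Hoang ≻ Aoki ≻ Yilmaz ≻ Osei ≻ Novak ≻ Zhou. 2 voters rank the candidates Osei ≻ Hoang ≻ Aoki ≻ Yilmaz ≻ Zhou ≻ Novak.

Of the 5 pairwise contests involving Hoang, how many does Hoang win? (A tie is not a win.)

Hoang against each rival (15 voters):
Hoang vs Yilmaz: 3+3+2+2 = 10 for Hoang, 5 for Yilmaz — Hoang by 10–5.
Hoang vs Osei: Hoang wins 13–2.
Hoang vs Zhou: Hoang, 12–3.
Hoang vs Aoki: Hoang wins 15–0.
Hoang vs Novak: Hoang wins 15–0.
Hoang beats Yilmaz, Osei, Zhou, Aoki, Novak — 5 pairwise wins.

5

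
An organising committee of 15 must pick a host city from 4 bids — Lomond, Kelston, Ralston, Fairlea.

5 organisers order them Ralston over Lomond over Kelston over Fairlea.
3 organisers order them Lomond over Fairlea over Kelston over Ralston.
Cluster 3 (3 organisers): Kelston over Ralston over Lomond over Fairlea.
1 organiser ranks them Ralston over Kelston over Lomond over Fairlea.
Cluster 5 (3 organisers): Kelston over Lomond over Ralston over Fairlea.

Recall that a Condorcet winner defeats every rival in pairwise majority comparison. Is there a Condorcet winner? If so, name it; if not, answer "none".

none

Head-to-head results (15 organisers):
Lomond vs Kelston: Lomond wins 8–7.
Lomond–Ralston: Ralston 9–6.
Lomond vs Fairlea: Lomond wins 15–0.
Kelston vs Ralston: Kelston, 9–6.
Kelston–Fairlea: Kelston 12–3.
Ralston vs Fairlea: Ralston, 12–3.
No city is unbeaten: Lomond loses to Ralston; Kelston loses to Lomond; Ralston loses to Kelston; Fairlea loses to Lomond. In particular Lomond beats Kelston beats Ralston beats Lomond is a majority cycle — no Condorcet winner exists.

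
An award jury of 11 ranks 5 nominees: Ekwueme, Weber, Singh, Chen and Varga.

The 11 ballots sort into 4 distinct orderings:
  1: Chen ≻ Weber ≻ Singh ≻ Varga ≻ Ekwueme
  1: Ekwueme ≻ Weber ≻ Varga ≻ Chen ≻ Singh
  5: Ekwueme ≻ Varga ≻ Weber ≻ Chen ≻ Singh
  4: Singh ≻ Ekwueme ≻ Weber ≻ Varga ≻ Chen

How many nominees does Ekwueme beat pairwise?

Ekwueme against each rival (11 jurors):
Ekwueme vs Weber: Ekwueme is ranked higher on 1+5+4 = 10 ballots, Weber on 1. Ekwueme wins 10–1.
Ekwueme vs Singh: Ekwueme preferred on 1+5 = 6 ballots; Ekwueme wins 6–5.
Ekwueme vs Chen: Ekwueme wins 10–1.
Ekwueme–Varga: Ekwueme 10–1.
Ekwueme beats Weber, Singh, Chen, Varga — 4 pairwise wins.

4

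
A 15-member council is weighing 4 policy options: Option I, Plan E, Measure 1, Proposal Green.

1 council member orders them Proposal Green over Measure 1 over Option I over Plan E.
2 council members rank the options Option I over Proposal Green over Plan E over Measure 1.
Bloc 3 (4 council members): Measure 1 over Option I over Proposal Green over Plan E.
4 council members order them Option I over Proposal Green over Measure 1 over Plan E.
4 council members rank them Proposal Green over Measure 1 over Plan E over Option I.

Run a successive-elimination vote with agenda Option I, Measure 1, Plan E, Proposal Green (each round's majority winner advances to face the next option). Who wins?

Proposal Green

Round 1: Option I vs Measure 1 — 6–9, Measure 1 advances.
Round 2: Measure 1 vs Plan E — 13–2, Measure 1 advances.
Round 3: Measure 1 vs Proposal Green — 4–11, Proposal Green advances.
Proposal Green survives the agenda.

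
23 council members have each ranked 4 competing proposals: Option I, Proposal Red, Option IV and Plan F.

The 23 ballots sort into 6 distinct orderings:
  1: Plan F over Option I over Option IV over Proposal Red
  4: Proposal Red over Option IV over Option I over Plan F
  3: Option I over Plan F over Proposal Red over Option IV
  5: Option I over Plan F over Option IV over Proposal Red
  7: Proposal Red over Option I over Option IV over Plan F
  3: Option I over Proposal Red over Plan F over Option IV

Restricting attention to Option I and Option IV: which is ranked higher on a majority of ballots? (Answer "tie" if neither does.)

Ballots ranking Option I above Option IV: 1 + 3 + 5 + 7 + 3 = 19.
Ballots ranking Option IV above Option I: 23 − 19 = 4.
Option I wins the head-to-head 19–4.

Option I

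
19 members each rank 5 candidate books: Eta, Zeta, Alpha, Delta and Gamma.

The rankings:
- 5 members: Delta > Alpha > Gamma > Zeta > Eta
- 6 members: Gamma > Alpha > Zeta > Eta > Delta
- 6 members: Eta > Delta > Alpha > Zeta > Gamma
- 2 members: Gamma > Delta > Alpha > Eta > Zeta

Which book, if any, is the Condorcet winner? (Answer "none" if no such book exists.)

none

Pairwise majorities:
Eta vs Zeta: Eta is ranked higher on 6+2 = 8 ballots, Zeta on 11. Zeta wins 11–8.
Eta vs Alpha: Eta preferred on 6 ballots; Alpha wins 13–6.
Eta vs Delta: Eta is ranked higher on 6+6 = 12 ballots, Delta on 7. Eta wins 12–7.
Eta vs Gamma: 6 for Eta, 13 for Gamma — Gamma by 13–6.
Zeta vs Alpha: Zeta is ranked higher on 0 ballots, Alpha on 19. Alpha wins 19–0.
Zeta vs Delta: 6 for Zeta, 13 for Delta — Delta by 13–6.
Zeta vs Gamma: Zeta preferred on 6 ballots; Gamma wins 13–6.
Alpha vs Delta: 6 for Alpha, 13 for Delta — Delta by 13–6.
Alpha vs Gamma: Alpha preferred on 5+6 = 11 ballots; Alpha wins 11–8.
Delta vs Gamma: 5+6 = 11 for Delta, 8 for Gamma — Delta by 11–8.
Each book drops at least one matchup (Eta loses to Zeta; Zeta loses to Alpha; Alpha loses to Delta; Delta loses to Eta; Gamma loses to Alpha); the cycle Eta beats Delta beats Zeta beats Eta rules out a Condorcet winner.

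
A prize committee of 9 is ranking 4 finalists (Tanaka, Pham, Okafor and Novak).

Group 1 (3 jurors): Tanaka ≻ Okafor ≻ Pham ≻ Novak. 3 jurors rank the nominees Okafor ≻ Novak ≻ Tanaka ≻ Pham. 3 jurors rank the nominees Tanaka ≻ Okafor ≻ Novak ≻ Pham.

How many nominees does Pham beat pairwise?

0

Pham against each rival (9 jurors):
Pham vs Tanaka: Tanaka wins 9–0.
Pham–Okafor: Okafor 9–0.
Pham–Novak: Novak 6–3.
Pham beats no one; loses to Tanaka, Okafor, Novak — 0 pairwise wins.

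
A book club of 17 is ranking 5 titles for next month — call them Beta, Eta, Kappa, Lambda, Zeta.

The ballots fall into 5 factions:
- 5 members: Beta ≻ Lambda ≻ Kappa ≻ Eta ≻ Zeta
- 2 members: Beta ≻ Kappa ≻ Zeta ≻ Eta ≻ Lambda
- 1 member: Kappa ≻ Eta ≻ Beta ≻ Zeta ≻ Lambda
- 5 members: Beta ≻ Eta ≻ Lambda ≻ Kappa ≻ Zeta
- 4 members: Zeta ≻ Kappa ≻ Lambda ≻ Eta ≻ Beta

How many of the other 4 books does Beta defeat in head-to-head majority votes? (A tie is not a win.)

4

Beta against each rival (17 members):
Beta vs Eta: 5+2+5 = 12 for Beta, 5 for Eta — Beta by 12–5.
Beta vs Kappa: Beta is ranked higher on 5+2+5 = 12 ballots, Kappa on 5. Beta wins 12–5.
Beta vs Lambda: Beta wins 13–4.
Beta vs Zeta: 5+2+1+5 = 13 for Beta, 4 for Zeta — Beta by 13–4.
Beta beats Eta, Kappa, Lambda, Zeta — 4 pairwise wins.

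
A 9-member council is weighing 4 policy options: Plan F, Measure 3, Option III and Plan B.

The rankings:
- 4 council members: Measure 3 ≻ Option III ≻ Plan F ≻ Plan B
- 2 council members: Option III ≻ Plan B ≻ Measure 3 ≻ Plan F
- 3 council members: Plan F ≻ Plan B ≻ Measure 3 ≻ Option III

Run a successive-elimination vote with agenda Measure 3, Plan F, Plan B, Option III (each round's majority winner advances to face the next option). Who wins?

Round 1: Measure 3 vs Plan F — 6–3, Measure 3 advances.
Round 2: Measure 3 vs Plan B — 4–5, Plan B advances.
Round 3: Plan B vs Option III — 3–6, Option III advances.
Option III survives the agenda.

Option III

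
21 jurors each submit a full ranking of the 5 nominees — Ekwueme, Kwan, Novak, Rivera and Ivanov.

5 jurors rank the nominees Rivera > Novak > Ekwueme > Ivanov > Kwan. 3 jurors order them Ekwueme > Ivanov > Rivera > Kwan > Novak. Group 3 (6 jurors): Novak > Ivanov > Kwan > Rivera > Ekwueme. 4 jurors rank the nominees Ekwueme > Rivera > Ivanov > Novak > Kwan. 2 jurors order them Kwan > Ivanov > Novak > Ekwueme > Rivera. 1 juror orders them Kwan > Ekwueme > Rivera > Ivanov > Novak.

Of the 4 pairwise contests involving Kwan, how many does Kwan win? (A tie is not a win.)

Kwan against each rival (21 jurors):
Kwan vs Ekwueme: Ekwueme, 12–9.
Kwan vs Novak: 6 to 15, Novak.
Kwan vs Rivera: Rivera, 12–9.
Kwan–Ivanov: Ivanov 18–3.
Kwan beats no one; loses to Ekwueme, Novak, Rivera, Ivanov — 0 pairwise wins.

0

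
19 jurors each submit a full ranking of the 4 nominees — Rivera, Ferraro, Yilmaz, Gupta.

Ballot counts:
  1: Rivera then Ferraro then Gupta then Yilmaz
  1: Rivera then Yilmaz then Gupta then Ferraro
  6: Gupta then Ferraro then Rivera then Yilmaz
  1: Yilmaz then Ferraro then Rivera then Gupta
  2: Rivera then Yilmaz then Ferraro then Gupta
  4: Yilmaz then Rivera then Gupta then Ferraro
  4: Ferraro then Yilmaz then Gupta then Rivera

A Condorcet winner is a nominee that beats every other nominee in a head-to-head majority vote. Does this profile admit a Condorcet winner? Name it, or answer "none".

none

Pairwise majorities:
Rivera vs Ferraro: Rivera is ranked higher on 1+1+2+4 = 8 ballots, Ferraro on 11. Ferraro wins 11–8.
Rivera vs Yilmaz: Rivera is ranked higher on 1+1+6+2 = 10 ballots, Yilmaz on 9. Rivera wins 10–9.
Rivera vs Gupta: 1+1+1+2+4 = 9 for Rivera, 10 for Gupta — Gupta by 10–9.
Ferraro vs Yilmaz: Ferraro preferred on 1+6+4 = 11 ballots; Ferraro wins 11–8.
Ferraro vs Gupta: 8 to 11, Gupta.
Yilmaz vs Gupta: 12 to 7, Yilmaz.
Each nominee drops at least one matchup (Rivera loses to Ferraro; Ferraro loses to Gupta; Yilmaz loses to Rivera; Gupta loses to Yilmaz); the cycle Rivera beats Yilmaz beats Gupta beats Rivera rules out a Condorcet winner.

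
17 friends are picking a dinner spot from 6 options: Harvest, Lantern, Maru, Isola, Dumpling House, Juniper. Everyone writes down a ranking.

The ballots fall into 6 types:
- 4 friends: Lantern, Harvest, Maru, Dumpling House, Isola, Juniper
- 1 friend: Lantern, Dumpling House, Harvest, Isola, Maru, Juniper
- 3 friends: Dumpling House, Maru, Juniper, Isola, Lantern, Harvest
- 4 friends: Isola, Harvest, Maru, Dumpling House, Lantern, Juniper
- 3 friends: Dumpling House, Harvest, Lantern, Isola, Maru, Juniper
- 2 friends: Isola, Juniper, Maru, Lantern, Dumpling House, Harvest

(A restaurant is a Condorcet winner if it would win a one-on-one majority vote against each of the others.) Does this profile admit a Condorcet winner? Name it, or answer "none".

none

Pairwise majorities:
Harvest vs Lantern: 4+3 = 7 for Harvest, 10 for Lantern — Lantern by 10–7.
Harvest vs Maru: 12 to 5, Harvest.
Harvest vs Isola: Harvest preferred on 4+1+3 = 8 ballots; Isola wins 9–8.
Harvest vs Dumpling House: 8 to 9, Dumpling House.
Harvest vs Juniper: Harvest is ranked higher on 4+1+4+3 = 12 ballots, Juniper on 5. Harvest wins 12–5.
Lantern vs Maru: Lantern is ranked higher on 4+1+3 = 8 ballots, Maru on 9. Maru wins 9–8.
Lantern vs Isola: 8 to 9, Isola.
Lantern vs Dumpling House: 4+1+2 = 7 for Lantern, 10 for Dumpling House — Dumpling House by 10–7.
Lantern vs Juniper: 4+1+4+3 = 12 for Lantern, 5 for Juniper — Lantern by 12–5.
Maru vs Isola: 7 to 10, Isola.
Maru vs Dumpling House: Maru preferred on 4+4+2 = 10 ballots; Maru wins 10–7.
Maru vs Juniper: 15 to 2, Maru.
Isola vs Dumpling House: Isola preferred on 4+2 = 6 ballots; Dumpling House wins 11–6.
Isola vs Juniper: 4+1+4+3+2 = 14 for Isola, 3 for Juniper — Isola by 14–3.
Dumpling House vs Juniper: Dumpling House preferred on 4+1+3+4+3 = 15 ballots; Dumpling House wins 15–2.
Every restaurant loses at least once (Harvest loses to Lantern; Lantern loses to Maru; Maru loses to Harvest; Isola loses to Dumpling House; Dumpling House loses to Maru; Juniper loses to Harvest). The majority relation contains the cycle Harvest → Maru → Lantern → Harvest, so there is no Condorcet winner.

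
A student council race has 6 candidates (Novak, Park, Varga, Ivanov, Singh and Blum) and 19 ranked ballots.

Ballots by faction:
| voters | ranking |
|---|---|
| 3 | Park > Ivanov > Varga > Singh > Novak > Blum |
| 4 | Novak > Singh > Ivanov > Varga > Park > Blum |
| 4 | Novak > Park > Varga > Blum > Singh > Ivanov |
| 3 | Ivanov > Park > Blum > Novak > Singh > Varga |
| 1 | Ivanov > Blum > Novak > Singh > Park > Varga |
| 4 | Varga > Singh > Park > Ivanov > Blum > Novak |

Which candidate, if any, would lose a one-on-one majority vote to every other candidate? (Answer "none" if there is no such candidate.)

Blum

Head-to-head results (19 voters):
Novak vs Park: 4+4+1 = 9 for Novak, 10 for Park — Park by 10–9.
Novak vs Varga: Novak, 12–7.
Novak vs Ivanov: Novak preferred on 4+4 = 8 ballots; Ivanov wins 11–8.
Novak vs Singh: Novak is ranked higher on 4+4+3+1 = 12 ballots, Singh on 7. Novak wins 12–7.
Novak vs Blum: Novak is ranked higher on 3+4+4 = 11 ballots, Blum on 8. Novak wins 11–8.
Park vs Varga: Park wins 11–8.
Park vs Ivanov: 11 to 8, Park.
Park vs Singh: Park, 10–9.
Park–Blum: Park 18–1.
Varga vs Ivanov: 8 to 11, Ivanov.
Varga vs Singh: Varga, 11–8.
Varga vs Blum: Varga preferred on 3+4+4+4 = 15 ballots; Varga wins 15–4.
Ivanov–Singh: Singh 12–7.
Ivanov vs Blum: Ivanov, 15–4.
Singh vs Blum: 3+4+4 = 11 for Singh, 8 for Blum — Singh by 11–8.
Only Blum has no wins; Blum is the Condorcet loser.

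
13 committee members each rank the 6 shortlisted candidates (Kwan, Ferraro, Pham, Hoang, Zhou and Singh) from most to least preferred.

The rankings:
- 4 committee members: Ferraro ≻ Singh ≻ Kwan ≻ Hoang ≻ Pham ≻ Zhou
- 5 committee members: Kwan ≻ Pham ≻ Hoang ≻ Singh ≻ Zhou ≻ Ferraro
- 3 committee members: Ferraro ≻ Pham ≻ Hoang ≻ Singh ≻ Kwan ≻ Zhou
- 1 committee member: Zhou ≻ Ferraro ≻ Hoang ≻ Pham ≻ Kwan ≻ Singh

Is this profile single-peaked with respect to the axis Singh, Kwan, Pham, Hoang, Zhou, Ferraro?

no

Axis positions: Singh=1, Kwan=2, Pham=3, Hoang=4, Zhou=5, Ferraro=6.
Ballot type 1: ranking walks positions 6-1-2-4-3-5; Singh is ranked above Zhou even though Zhou lies between Singh and the peak Ferraro on the axis — preferences dip and rise again. Not single-peaked.
Ballot type 2 (peak Kwan at position 2): ranking walks positions 2-3-4-1-5-6, expanding outward from the peak — single-peaked.
Ballot type 3: ranking walks positions 6-3-4-1-2-5; Pham is ranked above Zhou even though Zhou lies between Pham and the peak Ferraro on the axis — preferences dip and rise again. Not single-peaked.
Ballot type 4 (peak Zhou at position 5): ranking walks positions 5-6-4-3-2-1, expanding outward from the peak — single-peaked.
Ballot type 1 violates single-peakedness, so the profile is not single-peaked on this axis.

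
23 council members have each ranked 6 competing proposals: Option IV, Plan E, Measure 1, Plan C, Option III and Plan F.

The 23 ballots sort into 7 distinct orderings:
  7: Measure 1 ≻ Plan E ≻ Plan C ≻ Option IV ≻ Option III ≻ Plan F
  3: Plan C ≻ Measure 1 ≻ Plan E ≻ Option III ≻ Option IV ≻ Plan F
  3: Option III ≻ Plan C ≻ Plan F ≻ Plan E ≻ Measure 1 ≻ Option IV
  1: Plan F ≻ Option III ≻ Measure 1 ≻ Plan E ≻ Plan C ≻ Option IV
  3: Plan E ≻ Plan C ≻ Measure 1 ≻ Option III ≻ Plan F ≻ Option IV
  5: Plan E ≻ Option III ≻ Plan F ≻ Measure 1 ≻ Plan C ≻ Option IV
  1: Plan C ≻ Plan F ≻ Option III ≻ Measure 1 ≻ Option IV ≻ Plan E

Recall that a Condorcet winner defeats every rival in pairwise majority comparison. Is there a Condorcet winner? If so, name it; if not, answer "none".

Measure 1

Head-to-head results (23 council members):
Option IV vs Plan E: Option IV preferred on 1 ballot; Plan E wins 22–1.
Option IV vs Measure 1: Measure 1 wins 23–0.
Option IV vs Plan C: Plan C, 23–0.
Option IV–Option III: Option III 16–7.
Option IV vs Plan F: Option IV is ranked higher on 7+3 = 10 ballots, Plan F on 13. Plan F wins 13–10.
Plan E vs Measure 1: 11 to 12, Measure 1.
Plan E vs Plan C: Plan E preferred on 7+1+3+5 = 16 ballots; Plan E wins 16–7.
Plan E vs Option III: Plan E wins 18–5.
Plan E vs Plan F: Plan E, 18–5.
Measure 1–Plan C: Measure 1 13–10.
Measure 1 vs Option III: 13 to 10, Measure 1.
Measure 1 vs Plan F: Measure 1 preferred on 7+3+3 = 13 ballots; Measure 1 wins 13–10.
Plan C–Option III: Plan C 14–9.
Plan C vs Plan F: Plan C, 17–6.
Option III vs Plan F: Option III preferred on 7+3+3+3+5 = 21 ballots; Option III wins 21–2.
Only Measure 1 has no losses; Measure 1 is the Condorcet winner.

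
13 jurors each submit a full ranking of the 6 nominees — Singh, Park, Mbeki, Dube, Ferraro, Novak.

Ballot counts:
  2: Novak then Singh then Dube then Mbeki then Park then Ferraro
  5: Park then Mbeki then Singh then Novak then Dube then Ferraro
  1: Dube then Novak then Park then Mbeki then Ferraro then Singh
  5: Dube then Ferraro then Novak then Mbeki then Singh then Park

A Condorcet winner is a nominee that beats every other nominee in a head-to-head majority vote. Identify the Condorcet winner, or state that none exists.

Check each pair by majority over 13 ballots:
Singh vs Park: Singh wins 7–6.
Singh–Mbeki: Mbeki 11–2.
Singh vs Dube: Singh, 7–6.
Singh–Ferraro: Singh 7–6.
Singh vs Novak: 5 for Singh, 8 for Novak — Novak by 8–5.
Park vs Mbeki: Park preferred on 5+1 = 6 ballots; Mbeki wins 7–6.
Park–Dube: Dube 8–5.
Park vs Ferraro: Park wins 8–5.
Park vs Novak: Novak wins 8–5.
Mbeki vs Dube: Dube wins 8–5.
Mbeki vs Ferraro: Mbeki, 8–5.
Mbeki vs Novak: 5 to 8, Novak.
Dube vs Ferraro: 13 to 0, Dube.
Dube–Novak: Novak 7–6.
Ferraro vs Novak: Ferraro preferred on 5 ballots; Novak wins 8–5.
Novak wins every pairwise contest, so Novak is the Condorcet winner.

Novak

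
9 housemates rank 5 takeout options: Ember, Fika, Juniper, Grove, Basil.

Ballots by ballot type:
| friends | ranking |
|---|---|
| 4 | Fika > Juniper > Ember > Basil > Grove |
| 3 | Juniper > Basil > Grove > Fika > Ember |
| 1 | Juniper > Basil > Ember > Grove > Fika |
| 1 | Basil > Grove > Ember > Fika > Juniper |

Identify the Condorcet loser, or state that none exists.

none

Pairwise majorities:
Ember vs Fika: 2 to 7, Fika.
Ember vs Juniper: 1 to 8, Juniper.
Ember vs Grove: Ember preferred on 4+1 = 5 ballots; Ember wins 5–4.
Ember vs Basil: Basil, 5–4.
Fika vs Juniper: 5 to 4, Fika.
Fika vs Grove: Fika preferred on 4 ballots; Grove wins 5–4.
Fika vs Basil: Fika is ranked higher on 4 ballots, Basil on 5. Basil wins 5–4.
Juniper–Grove: Juniper 8–1.
Juniper vs Basil: Juniper is ranked higher on 4+3+1 = 8 ballots, Basil on 1. Juniper wins 8–1.
Grove vs Basil: Grove preferred on 0 ballots; Basil wins 9–0.
Each restaurant has at least one pairwise win (Ember beats Grove; Fika beats Ember; Juniper beats Ember; Grove beats Fika; Basil beats Ember) — no Condorcet loser.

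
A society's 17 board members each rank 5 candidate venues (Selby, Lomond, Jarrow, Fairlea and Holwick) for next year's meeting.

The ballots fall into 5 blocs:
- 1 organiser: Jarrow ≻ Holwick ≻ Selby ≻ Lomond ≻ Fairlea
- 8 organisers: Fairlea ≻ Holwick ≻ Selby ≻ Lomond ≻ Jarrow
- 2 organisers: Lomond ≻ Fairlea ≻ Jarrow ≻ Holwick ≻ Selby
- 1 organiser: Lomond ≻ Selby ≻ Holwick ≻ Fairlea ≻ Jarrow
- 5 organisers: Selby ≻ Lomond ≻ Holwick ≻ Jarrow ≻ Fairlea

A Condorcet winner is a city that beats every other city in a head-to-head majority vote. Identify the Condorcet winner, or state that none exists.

Check each pair by majority over 17 ballots:
Selby vs Lomond: Selby preferred on 1+8+5 = 14 ballots; Selby wins 14–3.
Selby vs Jarrow: Selby wins 14–3.
Selby vs Fairlea: Fairlea wins 10–7.
Selby–Holwick: Holwick 11–6.
Lomond vs Jarrow: Lomond, 16–1.
Lomond–Fairlea: Lomond 9–8.
Lomond vs Holwick: Lomond preferred on 2+1+5 = 8 ballots; Holwick wins 9–8.
Jarrow vs Fairlea: 1+5 = 6 for Jarrow, 11 for Fairlea — Fairlea by 11–6.
Jarrow vs Holwick: 1+2 = 3 for Jarrow, 14 for Holwick — Holwick by 14–3.
Fairlea–Holwick: Fairlea 10–7.
Each city drops at least one matchup (Selby loses to Fairlea; Lomond loses to Selby; Jarrow loses to Selby; Fairlea loses to Lomond; Holwick loses to Fairlea); the cycle Selby beats Lomond beats Fairlea beats Selby rules out a Condorcet winner.

none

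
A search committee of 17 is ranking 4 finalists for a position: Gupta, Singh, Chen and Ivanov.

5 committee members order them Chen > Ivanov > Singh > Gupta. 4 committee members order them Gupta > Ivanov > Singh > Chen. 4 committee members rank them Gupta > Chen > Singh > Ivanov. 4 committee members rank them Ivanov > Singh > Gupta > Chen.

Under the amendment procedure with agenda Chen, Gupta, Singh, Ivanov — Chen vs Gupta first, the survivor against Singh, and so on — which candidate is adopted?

Ivanov

Round 1: Chen vs Gupta — 5–12, Gupta advances.
Round 2: Gupta vs Singh — 8–9, Singh advances.
Round 3: Singh vs Ivanov — 4–13, Ivanov advances.
The agenda winner is Ivanov.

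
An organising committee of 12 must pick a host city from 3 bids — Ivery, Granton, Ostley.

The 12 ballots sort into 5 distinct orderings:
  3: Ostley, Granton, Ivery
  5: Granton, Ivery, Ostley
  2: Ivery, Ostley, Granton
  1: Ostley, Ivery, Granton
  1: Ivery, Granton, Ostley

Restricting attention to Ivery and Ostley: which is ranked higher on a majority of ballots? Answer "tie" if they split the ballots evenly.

Ballots ranking Ivery above Ostley: 5 + 2 + 1 = 8.
Ballots ranking Ostley above Ivery: 12 − 8 = 4.
Ivery wins the head-to-head 8–4.

Ivery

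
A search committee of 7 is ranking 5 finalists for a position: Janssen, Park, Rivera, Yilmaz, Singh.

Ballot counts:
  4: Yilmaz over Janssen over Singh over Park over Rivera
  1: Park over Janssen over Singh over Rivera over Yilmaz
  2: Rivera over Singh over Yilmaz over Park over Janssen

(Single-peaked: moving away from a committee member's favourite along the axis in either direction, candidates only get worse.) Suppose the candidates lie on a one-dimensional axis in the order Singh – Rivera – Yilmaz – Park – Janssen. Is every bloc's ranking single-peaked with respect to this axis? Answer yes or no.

Axis positions: Singh=1, Rivera=2, Yilmaz=3, Park=4, Janssen=5.
Bloc 1: ranking walks positions 3-5-1-4-2; Janssen is ranked above Park even though Park lies between Janssen and the peak Yilmaz on the axis — preferences dip and rise again. Not single-peaked.
Bloc 2: ranking walks positions 4-5-1-2-3; Singh is ranked above Yilmaz even though Yilmaz lies between Singh and the peak Park on the axis — preferences dip and rise again. Not single-peaked.
Bloc 3 (peak Rivera at position 2): ranking walks positions 2-1-3-4-5, expanding outward from the peak — single-peaked.
Bloc 1 violates single-peakedness, so the profile is not single-peaked on this axis.

no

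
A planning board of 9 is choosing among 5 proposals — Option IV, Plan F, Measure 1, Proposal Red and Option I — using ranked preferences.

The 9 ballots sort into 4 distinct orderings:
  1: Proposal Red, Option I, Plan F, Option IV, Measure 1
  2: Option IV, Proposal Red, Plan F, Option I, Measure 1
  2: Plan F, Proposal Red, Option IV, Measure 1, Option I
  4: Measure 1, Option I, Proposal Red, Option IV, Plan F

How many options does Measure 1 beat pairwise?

Measure 1 against each rival (9 council members):
Measure 1 vs Option IV: Measure 1 is ranked higher on 4 ballots, Option IV on 5. Option IV wins 5–4.
Measure 1–Plan F: Plan F 5–4.
Measure 1 vs Proposal Red: Proposal Red, 5–4.
Measure 1 vs Option I: Measure 1, 6–3.
Measure 1 beats Option I; loses to Option IV, Plan F, Proposal Red — 1 pairwise win.

1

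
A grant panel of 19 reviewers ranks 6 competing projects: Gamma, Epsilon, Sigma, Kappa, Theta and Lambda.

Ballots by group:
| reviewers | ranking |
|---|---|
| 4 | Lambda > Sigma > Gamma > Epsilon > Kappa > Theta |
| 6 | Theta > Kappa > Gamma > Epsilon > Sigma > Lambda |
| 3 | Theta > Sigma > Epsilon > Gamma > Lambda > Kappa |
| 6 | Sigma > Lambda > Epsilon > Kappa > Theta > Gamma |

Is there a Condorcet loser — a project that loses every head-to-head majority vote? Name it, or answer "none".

Pairwise majorities:
Gamma vs Epsilon: Gamma, 10–9.
Gamma vs Sigma: Gamma preferred on 6 ballots; Sigma wins 13–6.
Gamma vs Kappa: 7 to 12, Kappa.
Gamma–Theta: Theta 15–4.
Gamma vs Lambda: Gamma preferred on 6+3 = 9 ballots; Lambda wins 10–9.
Epsilon–Sigma: Sigma 13–6.
Epsilon vs Kappa: Epsilon is ranked higher on 4+3+6 = 13 ballots, Kappa on 6. Epsilon wins 13–6.
Epsilon vs Theta: 10 to 9, Epsilon.
Epsilon vs Lambda: 9 to 10, Lambda.
Sigma vs Kappa: Sigma preferred on 4+3+6 = 13 ballots; Sigma wins 13–6.
Sigma vs Theta: Sigma wins 10–9.
Sigma vs Lambda: Sigma, 15–4.
Kappa vs Theta: 4+6 = 10 for Kappa, 9 for Theta — Kappa by 10–9.
Kappa vs Lambda: 6 to 13, Lambda.
Theta vs Lambda: Theta preferred on 6+3 = 9 ballots; Lambda wins 10–9.
Each project has at least one pairwise win (Gamma beats Epsilon; Epsilon beats Kappa; Sigma beats Gamma; Kappa beats Gamma; Theta beats Gamma; Lambda beats Gamma) — no Condorcet loser.

none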